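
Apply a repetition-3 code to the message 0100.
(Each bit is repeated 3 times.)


Each bit -> 3 copies

000111000000


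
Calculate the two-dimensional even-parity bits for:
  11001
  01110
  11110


Row parities: 110
Column parities: 01001

Row P: 110, Col P: 01001, Corner: 0


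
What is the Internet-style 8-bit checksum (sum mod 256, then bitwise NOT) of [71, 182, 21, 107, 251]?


Sum = 632 mod 256 = 120
Complement = 135

135


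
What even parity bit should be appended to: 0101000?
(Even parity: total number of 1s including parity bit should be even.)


Number of 1s in data: 2
Parity bit: 0

0


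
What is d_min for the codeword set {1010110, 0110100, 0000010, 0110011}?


Comparing all pairs, minimum distance: 3
Can detect 2 errors, correct 1 errors

3


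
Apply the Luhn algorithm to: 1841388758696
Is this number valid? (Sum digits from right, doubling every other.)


Luhn sum = 70
70 mod 10 = 0

Valid (Luhn sum mod 10 = 0)


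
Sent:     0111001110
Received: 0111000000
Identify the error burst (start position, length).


XOR: 0000001110

Burst at position 6, length 3


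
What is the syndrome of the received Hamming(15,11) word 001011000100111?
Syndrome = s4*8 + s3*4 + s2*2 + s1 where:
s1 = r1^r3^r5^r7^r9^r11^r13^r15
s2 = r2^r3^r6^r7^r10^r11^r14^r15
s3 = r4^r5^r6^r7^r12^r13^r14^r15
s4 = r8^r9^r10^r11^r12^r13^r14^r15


s1=0, s2=1, s3=1, s4=0

Syndrome = 6 (error at position 6)


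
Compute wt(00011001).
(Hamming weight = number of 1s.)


Counting 1s in 00011001

3


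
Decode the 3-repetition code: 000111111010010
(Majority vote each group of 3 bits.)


Groups: 000, 111, 111, 010, 010
Majority votes: 01100

01100


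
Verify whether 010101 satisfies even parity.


Number of 1s: 3

No, parity error (3 ones)


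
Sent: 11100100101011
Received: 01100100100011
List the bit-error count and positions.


XOR: 10000000001000

2 error(s) at position(s): 0, 10


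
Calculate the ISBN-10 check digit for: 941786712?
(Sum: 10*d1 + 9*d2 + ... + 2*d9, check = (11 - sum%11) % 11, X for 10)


Weighted sum: 296
296 mod 11 = 10

Check digit: 1


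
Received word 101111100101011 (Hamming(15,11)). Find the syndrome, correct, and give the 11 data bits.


Syndrome = 5: error at position 5

Data: 10110101011 (corrected bit 5)


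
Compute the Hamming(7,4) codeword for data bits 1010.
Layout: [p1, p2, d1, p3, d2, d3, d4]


Parity bits: p1=1, p2=0, p3=1

1011010


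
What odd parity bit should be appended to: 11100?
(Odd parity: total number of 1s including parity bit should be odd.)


Number of 1s in data: 3
Parity bit: 0

0


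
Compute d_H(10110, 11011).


XOR: 01101
Count of 1s: 3

3


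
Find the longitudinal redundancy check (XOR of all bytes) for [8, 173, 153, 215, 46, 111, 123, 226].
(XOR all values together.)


XOR chain: 8 ^ 173 ^ 153 ^ 215 ^ 46 ^ 111 ^ 123 ^ 226 = 51

51


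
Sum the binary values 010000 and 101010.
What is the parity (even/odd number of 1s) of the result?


010000 = 16
101010 = 42
Sum = 58 = 111010
1s count = 4

even parity (4 ones in 111010)


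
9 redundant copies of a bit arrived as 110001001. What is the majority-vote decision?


Ones: 4 out of 9
Threshold: 5

0 (4/9 voted 1)


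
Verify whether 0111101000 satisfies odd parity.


Number of 1s: 5

Yes, parity is correct (5 ones)


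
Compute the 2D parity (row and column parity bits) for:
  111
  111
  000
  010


Row parities: 1101
Column parities: 010

Row P: 1101, Col P: 010, Corner: 1


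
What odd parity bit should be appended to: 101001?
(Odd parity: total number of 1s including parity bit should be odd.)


Number of 1s in data: 3
Parity bit: 0

0


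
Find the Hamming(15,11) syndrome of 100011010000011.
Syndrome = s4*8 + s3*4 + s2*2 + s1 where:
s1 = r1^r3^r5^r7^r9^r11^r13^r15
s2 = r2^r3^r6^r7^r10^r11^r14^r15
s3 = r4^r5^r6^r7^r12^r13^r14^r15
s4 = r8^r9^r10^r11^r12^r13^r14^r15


s1=1, s2=1, s3=0, s4=1

Syndrome = 11 (error at position 11)


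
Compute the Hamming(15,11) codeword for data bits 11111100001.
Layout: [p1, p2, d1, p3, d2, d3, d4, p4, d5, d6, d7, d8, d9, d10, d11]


Parity bits: p1=1, p2=1, p3=0, p4=1

111011111100001


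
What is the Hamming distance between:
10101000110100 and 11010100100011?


XOR: 01111100010111
Count of 1s: 9

9


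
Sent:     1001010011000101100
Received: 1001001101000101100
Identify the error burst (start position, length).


XOR: 0000011110000000000

Burst at position 5, length 4


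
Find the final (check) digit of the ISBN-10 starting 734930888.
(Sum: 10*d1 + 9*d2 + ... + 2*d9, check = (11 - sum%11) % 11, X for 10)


Weighted sum: 282
282 mod 11 = 7

Check digit: 4


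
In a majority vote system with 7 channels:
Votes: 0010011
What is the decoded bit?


Ones: 3 out of 7
Threshold: 4

0 (3/7 voted 1)


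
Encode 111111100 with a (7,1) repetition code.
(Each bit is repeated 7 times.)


Each bit -> 7 copies

111111111111111111111111111111111111111111111111100000000000000


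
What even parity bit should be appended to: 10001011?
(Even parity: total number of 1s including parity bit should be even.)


Number of 1s in data: 4
Parity bit: 0

0


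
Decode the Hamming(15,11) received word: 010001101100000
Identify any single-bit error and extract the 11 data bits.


Syndrome = 0: no error detected

Data: 00111100000 (no errors)


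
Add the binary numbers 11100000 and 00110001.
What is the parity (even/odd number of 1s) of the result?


11100000 = 224
00110001 = 49
Sum = 273 = 100010001
1s count = 3

odd parity (3 ones in 100010001)


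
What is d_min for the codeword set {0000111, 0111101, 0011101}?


Comparing all pairs, minimum distance: 1
Can detect 0 errors, correct 0 errors

1


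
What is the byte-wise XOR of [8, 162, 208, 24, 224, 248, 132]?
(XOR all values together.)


XOR chain: 8 ^ 162 ^ 208 ^ 24 ^ 224 ^ 248 ^ 132 = 254

254


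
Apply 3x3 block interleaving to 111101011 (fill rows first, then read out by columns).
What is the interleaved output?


Matrix:
  111
  101
  011
Read columns: 110101111

110101111


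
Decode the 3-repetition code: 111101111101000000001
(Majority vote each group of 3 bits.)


Groups: 111, 101, 111, 101, 000, 000, 001
Majority votes: 1111000

1111000


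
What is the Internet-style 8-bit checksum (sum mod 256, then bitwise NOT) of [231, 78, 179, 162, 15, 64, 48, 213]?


Sum = 990 mod 256 = 222
Complement = 33

33


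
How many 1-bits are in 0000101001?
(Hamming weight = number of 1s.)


Counting 1s in 0000101001

3


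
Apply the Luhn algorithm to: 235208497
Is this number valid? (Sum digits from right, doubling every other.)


Luhn sum = 44
44 mod 10 = 4

Invalid (Luhn sum mod 10 = 4)


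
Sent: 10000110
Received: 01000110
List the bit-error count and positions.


XOR: 11000000

2 error(s) at position(s): 0, 1


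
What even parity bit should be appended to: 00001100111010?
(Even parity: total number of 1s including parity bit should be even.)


Number of 1s in data: 6
Parity bit: 0

0


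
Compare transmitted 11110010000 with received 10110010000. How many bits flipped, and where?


XOR: 01000000000

1 error(s) at position(s): 1


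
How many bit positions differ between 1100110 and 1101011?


XOR: 0001101
Count of 1s: 3

3


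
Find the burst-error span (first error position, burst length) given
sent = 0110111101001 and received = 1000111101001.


XOR: 1110000000000

Burst at position 0, length 3


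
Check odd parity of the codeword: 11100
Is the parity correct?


Number of 1s: 3

Yes, parity is correct (3 ones)


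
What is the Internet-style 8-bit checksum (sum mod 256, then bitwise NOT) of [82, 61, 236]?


Sum = 379 mod 256 = 123
Complement = 132

132


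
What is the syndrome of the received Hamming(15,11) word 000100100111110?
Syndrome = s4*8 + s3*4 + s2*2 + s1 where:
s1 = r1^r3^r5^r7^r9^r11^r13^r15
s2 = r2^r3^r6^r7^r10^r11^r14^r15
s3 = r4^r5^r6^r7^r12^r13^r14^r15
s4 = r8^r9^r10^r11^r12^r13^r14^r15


s1=1, s2=0, s3=1, s4=1

Syndrome = 13 (error at position 13)


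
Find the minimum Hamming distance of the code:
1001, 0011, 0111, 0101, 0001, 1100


Comparing all pairs, minimum distance: 1
Can detect 0 errors, correct 0 errors

1


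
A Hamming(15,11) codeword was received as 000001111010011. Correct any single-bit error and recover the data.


Syndrome = 10: error at position 10

Data: 00111110011 (corrected bit 10)


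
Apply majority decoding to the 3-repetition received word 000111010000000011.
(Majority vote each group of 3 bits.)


Groups: 000, 111, 010, 000, 000, 011
Majority votes: 010001

010001


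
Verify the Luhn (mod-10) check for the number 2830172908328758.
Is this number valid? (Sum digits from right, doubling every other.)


Luhn sum = 79
79 mod 10 = 9

Invalid (Luhn sum mod 10 = 9)


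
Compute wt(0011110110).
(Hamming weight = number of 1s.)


Counting 1s in 0011110110

6


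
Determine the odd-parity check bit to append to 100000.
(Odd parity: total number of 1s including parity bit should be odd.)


Number of 1s in data: 1
Parity bit: 0

0


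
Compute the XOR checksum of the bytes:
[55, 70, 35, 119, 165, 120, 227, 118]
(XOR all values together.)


XOR chain: 55 ^ 70 ^ 35 ^ 119 ^ 165 ^ 120 ^ 227 ^ 118 = 109

109


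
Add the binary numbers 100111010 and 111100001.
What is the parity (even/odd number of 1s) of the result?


100111010 = 314
111100001 = 481
Sum = 795 = 1100011011
1s count = 6

even parity (6 ones in 1100011011)


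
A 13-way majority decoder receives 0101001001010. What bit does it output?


Ones: 5 out of 13
Threshold: 7

0 (5/13 voted 1)


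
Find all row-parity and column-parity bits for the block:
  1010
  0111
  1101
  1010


Row parities: 0110
Column parities: 1010

Row P: 0110, Col P: 1010, Corner: 0


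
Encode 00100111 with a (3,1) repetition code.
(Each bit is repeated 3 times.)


Each bit -> 3 copies

000000111000000111111111


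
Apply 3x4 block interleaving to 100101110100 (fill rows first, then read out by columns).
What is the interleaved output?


Matrix:
  1001
  0111
  0100
Read columns: 100011010110

100011010110


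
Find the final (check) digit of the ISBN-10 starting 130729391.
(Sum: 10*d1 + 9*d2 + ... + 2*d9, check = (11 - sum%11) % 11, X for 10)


Weighted sum: 184
184 mod 11 = 8

Check digit: 3


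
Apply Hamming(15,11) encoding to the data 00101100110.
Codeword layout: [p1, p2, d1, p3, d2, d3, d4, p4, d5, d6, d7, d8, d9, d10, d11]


Parity bits: p1=0, p2=1, p3=1, p4=0

010101001100110


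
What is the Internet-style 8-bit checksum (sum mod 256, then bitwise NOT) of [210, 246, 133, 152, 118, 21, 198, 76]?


Sum = 1154 mod 256 = 130
Complement = 125

125


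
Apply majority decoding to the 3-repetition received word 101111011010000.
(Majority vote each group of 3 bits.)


Groups: 101, 111, 011, 010, 000
Majority votes: 11100

11100


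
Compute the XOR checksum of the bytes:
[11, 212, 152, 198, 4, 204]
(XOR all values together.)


XOR chain: 11 ^ 212 ^ 152 ^ 198 ^ 4 ^ 204 = 73

73


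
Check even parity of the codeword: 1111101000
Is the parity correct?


Number of 1s: 6

Yes, parity is correct (6 ones)


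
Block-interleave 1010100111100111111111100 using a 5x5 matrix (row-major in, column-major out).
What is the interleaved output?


Matrix:
  10101
  00111
  10011
  11111
  11100
Read columns: 1011100011110110111011110

1011100011110110111011110


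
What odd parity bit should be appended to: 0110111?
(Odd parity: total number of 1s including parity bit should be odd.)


Number of 1s in data: 5
Parity bit: 0

0


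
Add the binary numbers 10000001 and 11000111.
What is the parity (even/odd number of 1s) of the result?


10000001 = 129
11000111 = 199
Sum = 328 = 101001000
1s count = 3

odd parity (3 ones in 101001000)


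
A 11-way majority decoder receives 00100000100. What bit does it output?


Ones: 2 out of 11
Threshold: 6

0 (2/11 voted 1)


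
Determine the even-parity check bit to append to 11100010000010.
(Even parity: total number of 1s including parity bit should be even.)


Number of 1s in data: 5
Parity bit: 1

1


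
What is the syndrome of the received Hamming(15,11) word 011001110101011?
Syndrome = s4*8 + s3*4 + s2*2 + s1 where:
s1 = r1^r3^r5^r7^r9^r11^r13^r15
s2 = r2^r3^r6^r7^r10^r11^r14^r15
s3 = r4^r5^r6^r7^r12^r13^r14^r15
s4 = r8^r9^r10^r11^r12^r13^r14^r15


s1=1, s2=1, s3=1, s4=1

Syndrome = 15 (error at position 15)


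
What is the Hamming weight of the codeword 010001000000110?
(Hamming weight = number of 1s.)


Counting 1s in 010001000000110

4


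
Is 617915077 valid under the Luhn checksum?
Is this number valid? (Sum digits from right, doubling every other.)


Luhn sum = 38
38 mod 10 = 8

Invalid (Luhn sum mod 10 = 8)


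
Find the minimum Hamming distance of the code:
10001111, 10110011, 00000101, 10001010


Comparing all pairs, minimum distance: 2
Can detect 1 errors, correct 0 errors

2


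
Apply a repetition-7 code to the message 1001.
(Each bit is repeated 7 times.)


Each bit -> 7 copies

1111111000000000000001111111


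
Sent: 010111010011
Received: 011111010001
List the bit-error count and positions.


XOR: 001000000010

2 error(s) at position(s): 2, 10


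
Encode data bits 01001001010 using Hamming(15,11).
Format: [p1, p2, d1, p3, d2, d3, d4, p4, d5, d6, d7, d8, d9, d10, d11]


Parity bits: p1=0, p2=1, p3=1, p4=1

010110011001010


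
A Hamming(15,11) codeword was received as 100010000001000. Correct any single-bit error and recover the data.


Syndrome = 8: error at position 8

Data: 01000001000 (corrected bit 8)


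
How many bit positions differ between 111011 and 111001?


XOR: 000010
Count of 1s: 1

1


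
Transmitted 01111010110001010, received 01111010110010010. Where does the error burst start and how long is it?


XOR: 00000000000011000

Burst at position 12, length 2


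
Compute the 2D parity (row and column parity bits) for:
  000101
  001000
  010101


Row parities: 011
Column parities: 011000

Row P: 011, Col P: 011000, Corner: 0


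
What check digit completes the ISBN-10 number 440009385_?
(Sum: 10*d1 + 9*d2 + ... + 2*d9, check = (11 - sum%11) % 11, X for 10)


Weighted sum: 167
167 mod 11 = 2

Check digit: 9


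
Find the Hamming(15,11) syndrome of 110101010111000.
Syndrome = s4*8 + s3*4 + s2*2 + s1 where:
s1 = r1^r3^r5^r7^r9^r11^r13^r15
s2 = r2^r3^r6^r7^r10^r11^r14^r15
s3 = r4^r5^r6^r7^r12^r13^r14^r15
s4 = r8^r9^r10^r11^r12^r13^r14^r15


s1=0, s2=0, s3=1, s4=0

Syndrome = 4 (error at position 4)


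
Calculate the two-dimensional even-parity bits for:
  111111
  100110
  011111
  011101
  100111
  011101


Row parities: 011000
Column parities: 100001

Row P: 011000, Col P: 100001, Corner: 0


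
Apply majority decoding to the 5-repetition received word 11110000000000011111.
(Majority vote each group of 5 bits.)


Groups: 11110, 00000, 00000, 11111
Majority votes: 1001

1001


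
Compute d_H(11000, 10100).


XOR: 01100
Count of 1s: 2

2


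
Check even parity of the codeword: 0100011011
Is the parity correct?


Number of 1s: 5

No, parity error (5 ones)


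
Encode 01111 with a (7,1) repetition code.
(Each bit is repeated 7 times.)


Each bit -> 7 copies

00000001111111111111111111111111111


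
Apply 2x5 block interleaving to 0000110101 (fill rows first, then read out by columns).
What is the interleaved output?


Matrix:
  00001
  10101
Read columns: 0100010011

0100010011


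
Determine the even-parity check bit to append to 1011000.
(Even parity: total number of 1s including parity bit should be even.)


Number of 1s in data: 3
Parity bit: 1

1


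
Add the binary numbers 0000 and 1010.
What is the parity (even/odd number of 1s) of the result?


0000 = 0
1010 = 10
Sum = 10 = 1010
1s count = 2

even parity (2 ones in 1010)


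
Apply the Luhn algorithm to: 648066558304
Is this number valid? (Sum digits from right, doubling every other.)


Luhn sum = 43
43 mod 10 = 3

Invalid (Luhn sum mod 10 = 3)


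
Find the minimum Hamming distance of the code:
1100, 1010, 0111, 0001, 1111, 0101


Comparing all pairs, minimum distance: 1
Can detect 0 errors, correct 0 errors

1


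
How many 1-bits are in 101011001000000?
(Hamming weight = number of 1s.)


Counting 1s in 101011001000000

5


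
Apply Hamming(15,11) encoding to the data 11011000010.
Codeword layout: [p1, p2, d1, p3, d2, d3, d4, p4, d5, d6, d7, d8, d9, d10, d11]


Parity bits: p1=0, p2=1, p3=1, p4=0

011110101000010


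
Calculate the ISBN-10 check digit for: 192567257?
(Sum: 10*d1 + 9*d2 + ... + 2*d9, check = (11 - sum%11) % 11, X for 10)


Weighted sum: 250
250 mod 11 = 8

Check digit: 3


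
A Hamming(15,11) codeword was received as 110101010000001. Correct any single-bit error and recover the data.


Syndrome = 6: error at position 6

Data: 00000000001 (corrected bit 6)


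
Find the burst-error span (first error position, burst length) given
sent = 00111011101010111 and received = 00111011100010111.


XOR: 00000000001000000

Burst at position 10, length 1


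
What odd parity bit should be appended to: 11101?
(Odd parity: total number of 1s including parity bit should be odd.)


Number of 1s in data: 4
Parity bit: 1

1


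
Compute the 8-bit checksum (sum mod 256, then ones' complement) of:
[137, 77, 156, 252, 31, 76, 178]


Sum = 907 mod 256 = 139
Complement = 116

116


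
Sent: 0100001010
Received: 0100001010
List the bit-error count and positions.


XOR: 0000000000

0 errors (received matches sent)


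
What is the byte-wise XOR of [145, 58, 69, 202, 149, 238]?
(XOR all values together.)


XOR chain: 145 ^ 58 ^ 69 ^ 202 ^ 149 ^ 238 = 95

95


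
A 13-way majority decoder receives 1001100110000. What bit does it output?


Ones: 5 out of 13
Threshold: 7

0 (5/13 voted 1)


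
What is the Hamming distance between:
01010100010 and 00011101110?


XOR: 01001001100
Count of 1s: 4

4


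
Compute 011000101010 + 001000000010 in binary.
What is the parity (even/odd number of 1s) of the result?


011000101010 = 1578
001000000010 = 514
Sum = 2092 = 100000101100
1s count = 4

even parity (4 ones in 100000101100)


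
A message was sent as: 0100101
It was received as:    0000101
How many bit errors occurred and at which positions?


XOR: 0100000

1 error(s) at position(s): 1


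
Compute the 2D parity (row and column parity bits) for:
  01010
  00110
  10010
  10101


Row parities: 0001
Column parities: 01011

Row P: 0001, Col P: 01011, Corner: 1


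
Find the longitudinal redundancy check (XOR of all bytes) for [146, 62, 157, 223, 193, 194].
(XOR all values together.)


XOR chain: 146 ^ 62 ^ 157 ^ 223 ^ 193 ^ 194 = 237

237


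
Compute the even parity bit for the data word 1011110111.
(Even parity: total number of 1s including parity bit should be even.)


Number of 1s in data: 8
Parity bit: 0

0


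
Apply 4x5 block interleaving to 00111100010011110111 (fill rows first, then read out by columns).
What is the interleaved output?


Matrix:
  00111
  10001
  00111
  10111
Read columns: 01010000101110111111

01010000101110111111


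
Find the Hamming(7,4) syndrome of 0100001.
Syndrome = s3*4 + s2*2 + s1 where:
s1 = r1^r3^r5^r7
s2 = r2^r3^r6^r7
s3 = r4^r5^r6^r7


s1=1, s2=0, s3=1

Syndrome = 5 (error at position 5)


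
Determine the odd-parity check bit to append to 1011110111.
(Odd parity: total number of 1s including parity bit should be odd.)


Number of 1s in data: 8
Parity bit: 1

1


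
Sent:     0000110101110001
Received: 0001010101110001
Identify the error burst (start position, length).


XOR: 0001100000000000

Burst at position 3, length 2


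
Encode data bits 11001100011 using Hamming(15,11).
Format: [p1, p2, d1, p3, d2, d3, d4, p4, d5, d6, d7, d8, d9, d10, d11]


Parity bits: p1=0, p2=0, p3=1, p4=0

001110001100011


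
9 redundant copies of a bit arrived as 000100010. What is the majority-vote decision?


Ones: 2 out of 9
Threshold: 5

0 (2/9 voted 1)


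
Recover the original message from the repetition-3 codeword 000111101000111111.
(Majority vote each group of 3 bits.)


Groups: 000, 111, 101, 000, 111, 111
Majority votes: 011011

011011


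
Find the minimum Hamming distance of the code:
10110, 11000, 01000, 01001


Comparing all pairs, minimum distance: 1
Can detect 0 errors, correct 0 errors

1


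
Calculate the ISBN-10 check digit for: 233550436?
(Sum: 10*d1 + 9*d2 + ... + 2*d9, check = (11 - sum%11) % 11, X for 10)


Weighted sum: 173
173 mod 11 = 8

Check digit: 3


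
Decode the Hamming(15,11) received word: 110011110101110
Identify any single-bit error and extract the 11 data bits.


Syndrome = 10: error at position 10

Data: 01110001110 (corrected bit 10)


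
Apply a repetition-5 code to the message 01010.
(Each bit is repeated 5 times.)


Each bit -> 5 copies

0000011111000001111100000


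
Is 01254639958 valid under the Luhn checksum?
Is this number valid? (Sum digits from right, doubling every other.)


Luhn sum = 42
42 mod 10 = 2

Invalid (Luhn sum mod 10 = 2)


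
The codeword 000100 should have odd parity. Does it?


Number of 1s: 1

Yes, parity is correct (1 ones)


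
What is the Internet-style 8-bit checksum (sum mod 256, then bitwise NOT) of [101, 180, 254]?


Sum = 535 mod 256 = 23
Complement = 232

232


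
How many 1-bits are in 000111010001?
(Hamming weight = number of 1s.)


Counting 1s in 000111010001

5


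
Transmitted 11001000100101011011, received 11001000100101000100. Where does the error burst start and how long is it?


XOR: 00000000000000011111

Burst at position 15, length 5


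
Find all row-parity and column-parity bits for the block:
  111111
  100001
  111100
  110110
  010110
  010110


Row parities: 000011
Column parities: 010100

Row P: 000011, Col P: 010100, Corner: 0


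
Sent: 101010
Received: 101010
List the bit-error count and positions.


XOR: 000000

0 errors (received matches sent)


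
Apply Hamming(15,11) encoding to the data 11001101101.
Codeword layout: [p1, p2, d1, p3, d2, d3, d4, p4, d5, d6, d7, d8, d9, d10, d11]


Parity bits: p1=1, p2=1, p3=0, p4=1

111010011101101


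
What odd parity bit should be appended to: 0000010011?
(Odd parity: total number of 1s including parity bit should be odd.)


Number of 1s in data: 3
Parity bit: 0

0


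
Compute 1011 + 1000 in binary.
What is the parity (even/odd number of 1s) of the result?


1011 = 11
1000 = 8
Sum = 19 = 10011
1s count = 3

odd parity (3 ones in 10011)


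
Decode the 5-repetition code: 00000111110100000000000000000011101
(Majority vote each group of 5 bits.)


Groups: 00000, 11111, 01000, 00000, 00000, 00000, 11101
Majority votes: 0100001

0100001


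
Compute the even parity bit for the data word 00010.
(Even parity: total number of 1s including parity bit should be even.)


Number of 1s in data: 1
Parity bit: 1

1


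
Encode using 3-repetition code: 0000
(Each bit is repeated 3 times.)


Each bit -> 3 copies

000000000000


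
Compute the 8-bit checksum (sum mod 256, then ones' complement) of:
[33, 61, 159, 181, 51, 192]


Sum = 677 mod 256 = 165
Complement = 90

90


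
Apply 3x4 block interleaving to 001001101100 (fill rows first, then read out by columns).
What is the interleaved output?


Matrix:
  0010
  0110
  1100
Read columns: 001011110000

001011110000


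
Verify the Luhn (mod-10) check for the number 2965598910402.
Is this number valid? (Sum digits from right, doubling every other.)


Luhn sum = 56
56 mod 10 = 6

Invalid (Luhn sum mod 10 = 6)


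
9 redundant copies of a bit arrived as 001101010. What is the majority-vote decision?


Ones: 4 out of 9
Threshold: 5

0 (4/9 voted 1)


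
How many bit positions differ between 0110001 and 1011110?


XOR: 1101111
Count of 1s: 6

6


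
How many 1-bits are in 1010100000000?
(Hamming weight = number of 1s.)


Counting 1s in 1010100000000

3


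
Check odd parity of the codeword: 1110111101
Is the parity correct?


Number of 1s: 8

No, parity error (8 ones)


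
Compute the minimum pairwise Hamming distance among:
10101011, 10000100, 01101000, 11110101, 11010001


Comparing all pairs, minimum distance: 2
Can detect 1 errors, correct 0 errors

2


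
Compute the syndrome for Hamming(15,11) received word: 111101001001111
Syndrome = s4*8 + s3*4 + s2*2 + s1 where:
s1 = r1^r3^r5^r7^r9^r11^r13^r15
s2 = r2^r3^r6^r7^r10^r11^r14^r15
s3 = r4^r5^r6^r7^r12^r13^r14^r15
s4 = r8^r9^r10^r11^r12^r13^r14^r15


s1=1, s2=1, s3=0, s4=1

Syndrome = 11 (error at position 11)


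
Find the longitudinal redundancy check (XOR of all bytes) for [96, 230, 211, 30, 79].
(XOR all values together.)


XOR chain: 96 ^ 230 ^ 211 ^ 30 ^ 79 = 4

4


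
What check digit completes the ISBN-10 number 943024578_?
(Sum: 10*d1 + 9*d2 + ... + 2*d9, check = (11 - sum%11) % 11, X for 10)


Weighted sum: 239
239 mod 11 = 8

Check digit: 3


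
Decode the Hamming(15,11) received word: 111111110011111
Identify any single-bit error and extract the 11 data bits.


Syndrome = 3: error at position 3

Data: 01110011111 (corrected bit 3)


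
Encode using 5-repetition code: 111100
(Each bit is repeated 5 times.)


Each bit -> 5 copies

111111111111111111110000000000


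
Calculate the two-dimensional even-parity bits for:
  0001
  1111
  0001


Row parities: 101
Column parities: 1111

Row P: 101, Col P: 1111, Corner: 0


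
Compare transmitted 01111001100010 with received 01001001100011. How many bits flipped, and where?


XOR: 00110000000001

3 error(s) at position(s): 2, 3, 13


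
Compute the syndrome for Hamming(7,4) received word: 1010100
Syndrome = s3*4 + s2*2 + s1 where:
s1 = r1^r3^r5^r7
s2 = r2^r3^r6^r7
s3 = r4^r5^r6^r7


s1=1, s2=1, s3=1

Syndrome = 7 (error at position 7)


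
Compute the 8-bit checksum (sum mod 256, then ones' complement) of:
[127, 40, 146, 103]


Sum = 416 mod 256 = 160
Complement = 95

95


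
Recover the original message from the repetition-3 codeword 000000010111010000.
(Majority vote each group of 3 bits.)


Groups: 000, 000, 010, 111, 010, 000
Majority votes: 000100

000100


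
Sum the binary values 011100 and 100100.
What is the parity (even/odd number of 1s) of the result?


011100 = 28
100100 = 36
Sum = 64 = 1000000
1s count = 1

odd parity (1 ones in 1000000)


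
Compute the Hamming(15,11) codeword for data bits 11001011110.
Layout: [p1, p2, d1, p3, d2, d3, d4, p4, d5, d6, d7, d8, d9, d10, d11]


Parity bits: p1=1, p2=1, p3=0, p4=1

111010011011110


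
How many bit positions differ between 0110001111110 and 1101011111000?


XOR: 1011010000110
Count of 1s: 6

6


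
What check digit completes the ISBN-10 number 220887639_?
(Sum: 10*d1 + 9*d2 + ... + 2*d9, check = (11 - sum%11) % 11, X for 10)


Weighted sum: 228
228 mod 11 = 8

Check digit: 3


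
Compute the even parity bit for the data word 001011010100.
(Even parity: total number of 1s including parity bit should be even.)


Number of 1s in data: 5
Parity bit: 1

1


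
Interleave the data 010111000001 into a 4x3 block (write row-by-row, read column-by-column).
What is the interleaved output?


Matrix:
  010
  111
  000
  001
Read columns: 010011000101

010011000101


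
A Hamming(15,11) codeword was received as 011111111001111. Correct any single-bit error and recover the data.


Syndrome = 0: no error detected

Data: 11111001111 (no errors)


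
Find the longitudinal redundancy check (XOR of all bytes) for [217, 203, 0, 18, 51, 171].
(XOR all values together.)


XOR chain: 217 ^ 203 ^ 0 ^ 18 ^ 51 ^ 171 = 152

152


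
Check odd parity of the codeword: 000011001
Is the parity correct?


Number of 1s: 3

Yes, parity is correct (3 ones)


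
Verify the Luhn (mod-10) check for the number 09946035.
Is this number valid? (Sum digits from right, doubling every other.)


Luhn sum = 36
36 mod 10 = 6

Invalid (Luhn sum mod 10 = 6)


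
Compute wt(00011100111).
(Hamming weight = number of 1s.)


Counting 1s in 00011100111

6


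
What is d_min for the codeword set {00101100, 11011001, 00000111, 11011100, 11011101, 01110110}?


Comparing all pairs, minimum distance: 1
Can detect 0 errors, correct 0 errors

1


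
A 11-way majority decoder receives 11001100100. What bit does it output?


Ones: 5 out of 11
Threshold: 6

0 (5/11 voted 1)


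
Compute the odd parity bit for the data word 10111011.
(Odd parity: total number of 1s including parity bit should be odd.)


Number of 1s in data: 6
Parity bit: 1

1


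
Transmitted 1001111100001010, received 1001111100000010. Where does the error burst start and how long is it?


XOR: 0000000000001000

Burst at position 12, length 1


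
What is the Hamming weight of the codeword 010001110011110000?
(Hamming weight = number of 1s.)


Counting 1s in 010001110011110000

8


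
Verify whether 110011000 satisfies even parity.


Number of 1s: 4

Yes, parity is correct (4 ones)


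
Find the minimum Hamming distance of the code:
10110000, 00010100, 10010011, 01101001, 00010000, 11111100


Comparing all pairs, minimum distance: 1
Can detect 0 errors, correct 0 errors

1


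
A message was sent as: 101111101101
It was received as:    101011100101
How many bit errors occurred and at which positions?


XOR: 000100001000

2 error(s) at position(s): 3, 8


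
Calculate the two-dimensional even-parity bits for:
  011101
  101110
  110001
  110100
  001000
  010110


Row parities: 001111
Column parities: 101000

Row P: 001111, Col P: 101000, Corner: 0


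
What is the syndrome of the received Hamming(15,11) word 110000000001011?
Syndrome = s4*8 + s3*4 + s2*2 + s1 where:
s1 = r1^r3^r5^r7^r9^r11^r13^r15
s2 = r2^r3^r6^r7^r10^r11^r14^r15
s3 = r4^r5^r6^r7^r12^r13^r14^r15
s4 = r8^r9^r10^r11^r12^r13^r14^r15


s1=0, s2=1, s3=1, s4=1

Syndrome = 14 (error at position 14)


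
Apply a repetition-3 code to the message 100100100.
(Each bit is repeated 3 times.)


Each bit -> 3 copies

111000000111000000111000000


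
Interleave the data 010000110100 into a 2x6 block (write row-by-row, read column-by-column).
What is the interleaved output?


Matrix:
  010000
  110100
Read columns: 011100010000

011100010000


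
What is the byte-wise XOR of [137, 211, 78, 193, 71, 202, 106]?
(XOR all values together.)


XOR chain: 137 ^ 211 ^ 78 ^ 193 ^ 71 ^ 202 ^ 106 = 50

50


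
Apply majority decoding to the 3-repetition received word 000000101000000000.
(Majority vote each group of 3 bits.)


Groups: 000, 000, 101, 000, 000, 000
Majority votes: 001000

001000


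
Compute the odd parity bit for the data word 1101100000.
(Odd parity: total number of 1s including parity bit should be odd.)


Number of 1s in data: 4
Parity bit: 1

1


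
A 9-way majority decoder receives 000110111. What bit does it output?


Ones: 5 out of 9
Threshold: 5

1 (5/9 voted 1)


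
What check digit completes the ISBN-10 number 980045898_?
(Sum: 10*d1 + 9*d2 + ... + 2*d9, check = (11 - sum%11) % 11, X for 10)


Weighted sum: 286
286 mod 11 = 0

Check digit: 0


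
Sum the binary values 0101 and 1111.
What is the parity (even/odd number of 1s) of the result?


0101 = 5
1111 = 15
Sum = 20 = 10100
1s count = 2

even parity (2 ones in 10100)


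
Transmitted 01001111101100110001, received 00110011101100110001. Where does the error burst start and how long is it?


XOR: 01111100000000000000

Burst at position 1, length 5


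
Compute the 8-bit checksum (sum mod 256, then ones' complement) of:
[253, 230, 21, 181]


Sum = 685 mod 256 = 173
Complement = 82

82


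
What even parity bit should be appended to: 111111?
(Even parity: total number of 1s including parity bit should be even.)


Number of 1s in data: 6
Parity bit: 0

0


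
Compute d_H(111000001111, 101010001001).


XOR: 010010000110
Count of 1s: 4

4


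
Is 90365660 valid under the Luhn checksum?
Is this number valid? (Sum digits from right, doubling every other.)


Luhn sum = 31
31 mod 10 = 1

Invalid (Luhn sum mod 10 = 1)


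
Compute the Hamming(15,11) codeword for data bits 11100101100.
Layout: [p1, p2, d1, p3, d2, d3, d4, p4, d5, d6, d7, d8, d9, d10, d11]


Parity bits: p1=1, p2=1, p3=0, p4=1

111011010101100


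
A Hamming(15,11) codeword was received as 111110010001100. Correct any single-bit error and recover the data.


Syndrome = 8: error at position 8

Data: 11000001100 (corrected bit 8)


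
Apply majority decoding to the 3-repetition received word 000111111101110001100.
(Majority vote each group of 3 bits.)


Groups: 000, 111, 111, 101, 110, 001, 100
Majority votes: 0111100

0111100


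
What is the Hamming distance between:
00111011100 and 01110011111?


XOR: 01001000011
Count of 1s: 4

4


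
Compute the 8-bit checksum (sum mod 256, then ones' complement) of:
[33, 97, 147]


Sum = 277 mod 256 = 21
Complement = 234

234


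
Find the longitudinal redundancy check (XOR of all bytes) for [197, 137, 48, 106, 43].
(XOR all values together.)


XOR chain: 197 ^ 137 ^ 48 ^ 106 ^ 43 = 61

61


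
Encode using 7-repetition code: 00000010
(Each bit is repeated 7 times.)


Each bit -> 7 copies

00000000000000000000000000000000000000000011111110000000


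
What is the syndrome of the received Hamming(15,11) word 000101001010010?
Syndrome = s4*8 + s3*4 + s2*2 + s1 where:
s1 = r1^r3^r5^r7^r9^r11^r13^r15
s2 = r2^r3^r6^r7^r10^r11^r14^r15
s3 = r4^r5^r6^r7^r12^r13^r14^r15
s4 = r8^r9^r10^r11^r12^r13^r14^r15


s1=0, s2=1, s3=1, s4=1

Syndrome = 14 (error at position 14)


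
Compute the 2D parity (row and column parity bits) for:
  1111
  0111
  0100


Row parities: 011
Column parities: 1100

Row P: 011, Col P: 1100, Corner: 0


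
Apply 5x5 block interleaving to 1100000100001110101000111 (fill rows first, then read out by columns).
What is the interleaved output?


Matrix:
  11000
  00100
  00111
  01010
  00111
Read columns: 1000010010011010011100101

1000010010011010011100101


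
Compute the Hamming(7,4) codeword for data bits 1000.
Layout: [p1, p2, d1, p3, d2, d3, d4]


Parity bits: p1=1, p2=1, p3=0

1110000


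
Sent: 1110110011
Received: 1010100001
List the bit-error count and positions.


XOR: 0100010010

3 error(s) at position(s): 1, 5, 8


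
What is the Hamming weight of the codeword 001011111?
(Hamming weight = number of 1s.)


Counting 1s in 001011111

6


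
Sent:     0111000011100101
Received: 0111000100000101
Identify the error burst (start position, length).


XOR: 0000000111100000

Burst at position 7, length 4


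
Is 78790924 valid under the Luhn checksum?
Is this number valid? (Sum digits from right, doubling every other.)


Luhn sum = 44
44 mod 10 = 4

Invalid (Luhn sum mod 10 = 4)


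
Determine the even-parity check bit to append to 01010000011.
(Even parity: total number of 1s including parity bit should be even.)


Number of 1s in data: 4
Parity bit: 0

0


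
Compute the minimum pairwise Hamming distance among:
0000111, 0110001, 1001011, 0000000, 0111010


Comparing all pairs, minimum distance: 3
Can detect 2 errors, correct 1 errors

3


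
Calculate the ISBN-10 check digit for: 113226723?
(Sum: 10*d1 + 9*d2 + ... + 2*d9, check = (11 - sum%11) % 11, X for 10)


Weighted sum: 139
139 mod 11 = 7

Check digit: 4


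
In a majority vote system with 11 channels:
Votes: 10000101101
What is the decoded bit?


Ones: 5 out of 11
Threshold: 6

0 (5/11 voted 1)


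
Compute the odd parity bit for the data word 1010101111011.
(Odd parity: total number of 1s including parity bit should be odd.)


Number of 1s in data: 9
Parity bit: 0

0


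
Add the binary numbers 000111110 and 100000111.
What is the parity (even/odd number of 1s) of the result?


000111110 = 62
100000111 = 263
Sum = 325 = 101000101
1s count = 4

even parity (4 ones in 101000101)


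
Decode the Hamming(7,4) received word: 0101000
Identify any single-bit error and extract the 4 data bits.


Syndrome = 6: error at position 6

Data: 0010 (corrected bit 6)


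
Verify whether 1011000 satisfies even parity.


Number of 1s: 3

No, parity error (3 ones)


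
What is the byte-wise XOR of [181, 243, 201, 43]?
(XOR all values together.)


XOR chain: 181 ^ 243 ^ 201 ^ 43 = 164

164


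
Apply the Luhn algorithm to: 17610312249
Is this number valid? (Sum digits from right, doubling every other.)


Luhn sum = 44
44 mod 10 = 4

Invalid (Luhn sum mod 10 = 4)


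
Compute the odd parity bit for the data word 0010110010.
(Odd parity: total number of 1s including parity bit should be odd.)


Number of 1s in data: 4
Parity bit: 1

1


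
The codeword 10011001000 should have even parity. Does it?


Number of 1s: 4

Yes, parity is correct (4 ones)


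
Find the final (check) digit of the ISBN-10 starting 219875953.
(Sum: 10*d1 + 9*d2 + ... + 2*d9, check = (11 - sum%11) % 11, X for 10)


Weighted sum: 281
281 mod 11 = 6

Check digit: 5


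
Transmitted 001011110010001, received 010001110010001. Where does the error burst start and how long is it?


XOR: 011010000000000

Burst at position 1, length 4


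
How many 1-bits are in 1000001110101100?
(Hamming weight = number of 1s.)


Counting 1s in 1000001110101100

7


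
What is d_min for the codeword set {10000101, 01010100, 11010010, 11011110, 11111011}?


Comparing all pairs, minimum distance: 2
Can detect 1 errors, correct 0 errors

2


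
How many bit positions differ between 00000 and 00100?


XOR: 00100
Count of 1s: 1

1


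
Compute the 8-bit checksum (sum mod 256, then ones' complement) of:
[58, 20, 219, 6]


Sum = 303 mod 256 = 47
Complement = 208

208


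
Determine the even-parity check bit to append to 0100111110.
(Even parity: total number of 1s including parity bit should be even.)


Number of 1s in data: 6
Parity bit: 0

0


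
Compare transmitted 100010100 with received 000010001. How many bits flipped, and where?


XOR: 100000101

3 error(s) at position(s): 0, 6, 8


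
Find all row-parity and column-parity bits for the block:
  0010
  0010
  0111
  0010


Row parities: 1111
Column parities: 0101

Row P: 1111, Col P: 0101, Corner: 0


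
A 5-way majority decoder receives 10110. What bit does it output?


Ones: 3 out of 5
Threshold: 3

1 (3/5 voted 1)


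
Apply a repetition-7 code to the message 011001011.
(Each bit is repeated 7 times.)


Each bit -> 7 copies

000000011111111111111000000000000001111111000000011111111111111


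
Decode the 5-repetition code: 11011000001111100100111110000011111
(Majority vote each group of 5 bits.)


Groups: 11011, 00000, 11111, 00100, 11111, 00000, 11111
Majority votes: 1010101

1010101


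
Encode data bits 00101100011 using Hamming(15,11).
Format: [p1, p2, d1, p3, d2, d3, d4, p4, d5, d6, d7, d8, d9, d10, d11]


Parity bits: p1=0, p2=0, p3=1, p4=0

000101001100011


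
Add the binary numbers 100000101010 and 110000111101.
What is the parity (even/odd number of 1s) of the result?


100000101010 = 2090
110000111101 = 3133
Sum = 5223 = 1010001100111
1s count = 7

odd parity (7 ones in 1010001100111)
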